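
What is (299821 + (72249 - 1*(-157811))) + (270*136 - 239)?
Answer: 566362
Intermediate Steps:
(299821 + (72249 - 1*(-157811))) + (270*136 - 239) = (299821 + (72249 + 157811)) + (36720 - 239) = (299821 + 230060) + 36481 = 529881 + 36481 = 566362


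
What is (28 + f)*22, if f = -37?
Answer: -198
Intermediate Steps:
(28 + f)*22 = (28 - 37)*22 = -9*22 = -198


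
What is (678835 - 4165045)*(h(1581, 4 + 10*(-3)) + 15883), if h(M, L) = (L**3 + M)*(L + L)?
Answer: -2954991778830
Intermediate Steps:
h(M, L) = 2*L*(M + L**3) (h(M, L) = (M + L**3)*(2*L) = 2*L*(M + L**3))
(678835 - 4165045)*(h(1581, 4 + 10*(-3)) + 15883) = (678835 - 4165045)*(2*(4 + 10*(-3))*(1581 + (4 + 10*(-3))**3) + 15883) = -3486210*(2*(4 - 30)*(1581 + (4 - 30)**3) + 15883) = -3486210*(2*(-26)*(1581 + (-26)**3) + 15883) = -3486210*(2*(-26)*(1581 - 17576) + 15883) = -3486210*(2*(-26)*(-15995) + 15883) = -3486210*(831740 + 15883) = -3486210*847623 = -2954991778830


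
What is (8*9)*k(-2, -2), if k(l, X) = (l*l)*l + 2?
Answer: -432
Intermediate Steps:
k(l, X) = 2 + l³ (k(l, X) = l²*l + 2 = l³ + 2 = 2 + l³)
(8*9)*k(-2, -2) = (8*9)*(2 + (-2)³) = 72*(2 - 8) = 72*(-6) = -432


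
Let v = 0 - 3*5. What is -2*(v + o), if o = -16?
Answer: 62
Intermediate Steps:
v = -15 (v = 0 - 15 = -15)
-2*(v + o) = -2*(-15 - 16) = -2*(-31) = 62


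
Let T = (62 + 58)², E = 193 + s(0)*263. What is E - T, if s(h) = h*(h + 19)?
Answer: -14207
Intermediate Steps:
s(h) = h*(19 + h)
E = 193 (E = 193 + (0*(19 + 0))*263 = 193 + (0*19)*263 = 193 + 0*263 = 193 + 0 = 193)
T = 14400 (T = 120² = 14400)
E - T = 193 - 1*14400 = 193 - 14400 = -14207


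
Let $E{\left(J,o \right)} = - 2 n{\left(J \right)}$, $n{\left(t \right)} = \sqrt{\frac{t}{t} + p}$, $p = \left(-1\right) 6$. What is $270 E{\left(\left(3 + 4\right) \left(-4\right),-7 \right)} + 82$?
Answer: $82 - 540 i \sqrt{5} \approx 82.0 - 1207.5 i$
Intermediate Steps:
$p = -6$
$n{\left(t \right)} = i \sqrt{5}$ ($n{\left(t \right)} = \sqrt{\frac{t}{t} - 6} = \sqrt{1 - 6} = \sqrt{-5} = i \sqrt{5}$)
$E{\left(J,o \right)} = - 2 i \sqrt{5}$
$270 E{\left(\left(3 + 4\right) \left(-4\right),-7 \right)} + 82 = 270 \left(- 2 i \sqrt{5}\right) + 82 = - 540 i \sqrt{5} + 82 = 82 - 540 i \sqrt{5}$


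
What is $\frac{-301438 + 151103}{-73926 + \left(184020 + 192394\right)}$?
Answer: $- \frac{150335}{302488} \approx -0.49699$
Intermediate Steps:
$\frac{-301438 + 151103}{-73926 + \left(184020 + 192394\right)} = - \frac{150335}{-73926 + 376414} = - \frac{150335}{302488}$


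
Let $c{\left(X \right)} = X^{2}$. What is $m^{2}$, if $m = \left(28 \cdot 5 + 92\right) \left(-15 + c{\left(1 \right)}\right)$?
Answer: $10549504$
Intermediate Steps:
$m = -3248$ ($m = \left(28 \cdot 5 + 92\right) \left(-15 + 1^{2}\right) = \left(140 + 92\right) \left(-15 + 1\right) = 232 \left(-14\right) = -3248$)
$m^{2} = \left(-3248\right)^{2} = 10549504$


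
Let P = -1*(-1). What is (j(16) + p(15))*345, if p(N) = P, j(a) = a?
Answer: 5865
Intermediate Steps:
P = 1
p(N) = 1
(j(16) + p(15))*345 = (16 + 1)*345 = 17*345 = 5865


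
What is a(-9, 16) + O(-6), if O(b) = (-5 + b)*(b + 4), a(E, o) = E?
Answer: 13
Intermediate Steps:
O(b) = (-5 + b)*(4 + b)
a(-9, 16) + O(-6) = -9 + (-20 + (-6)² - 1*(-6)) = -9 + (-20 + 36 + 6) = -9 + 22 = 13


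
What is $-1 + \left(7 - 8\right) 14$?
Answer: $-15$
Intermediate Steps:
$-1 + \left(7 - 8\right) 14 = -1 - 14 = -15$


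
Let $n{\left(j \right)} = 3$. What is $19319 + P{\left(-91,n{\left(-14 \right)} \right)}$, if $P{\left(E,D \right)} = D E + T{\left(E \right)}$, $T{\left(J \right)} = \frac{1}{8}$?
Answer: $\frac{152369}{8} \approx 19046.0$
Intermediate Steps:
$T{\left(J \right)} = \frac{1}{8}$
$P{\left(E,D \right)} = \frac{1}{8} + D E$ ($P{\left(E,D \right)} = D E + \frac{1}{8} = \frac{1}{8} + D E$)
$19319 + P{\left(-91,n{\left(-14 \right)} \right)} = 19319 + \left(\frac{1}{8} + 3 \left(-91\right)\right) = 19319 + \left(\frac{1}{8} - 273\right) = 19319 - \frac{2183}{8} = \frac{152369}{8}$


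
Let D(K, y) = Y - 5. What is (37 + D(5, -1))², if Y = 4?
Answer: 1296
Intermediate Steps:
D(K, y) = -1 (D(K, y) = 4 - 5 = -1)
(37 + D(5, -1))² = (37 - 1)² = 36² = 1296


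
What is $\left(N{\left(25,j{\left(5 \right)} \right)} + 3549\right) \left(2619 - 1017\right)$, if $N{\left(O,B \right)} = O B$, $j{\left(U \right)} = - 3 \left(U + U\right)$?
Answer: $4483998$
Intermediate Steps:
$j{\left(U \right)} = - 6 U$ ($j{\left(U \right)} = - 3 \cdot 2 U = - 6 U$)
$N{\left(O,B \right)} = B O$
$\left(N{\left(25,j{\left(5 \right)} \right)} + 3549\right) \left(2619 - 1017\right) = \left(\left(-6\right) 5 \cdot 25 + 3549\right) \left(2619 - 1017\right) = \left(\left(-30\right) 25 + 3549\right) 1602 = \left(-750 + 3549\right) 1602 = 2799 \cdot 1602 = 4483998$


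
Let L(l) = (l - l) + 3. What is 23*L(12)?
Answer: 69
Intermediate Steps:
L(l) = 3 (L(l) = 0 + 3 = 3)
23*L(12) = 23*3 = 69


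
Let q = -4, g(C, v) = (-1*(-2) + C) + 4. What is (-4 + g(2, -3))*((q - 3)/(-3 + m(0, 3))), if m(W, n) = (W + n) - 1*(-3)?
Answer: -28/3 ≈ -9.3333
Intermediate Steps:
g(C, v) = 6 + C (g(C, v) = (2 + C) + 4 = 6 + C)
m(W, n) = 3 + W + n (m(W, n) = (W + n) + 3 = 3 + W + n)
(-4 + g(2, -3))*((q - 3)/(-3 + m(0, 3))) = (-4 + (6 + 2))*((-4 - 3)/(-3 + (3 + 0 + 3))) = (-4 + 8)*(-7/(-3 + 6)) = 4*(-7/3) = -28/3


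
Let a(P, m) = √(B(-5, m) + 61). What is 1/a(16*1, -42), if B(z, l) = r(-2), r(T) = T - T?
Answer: √61/61 ≈ 0.12804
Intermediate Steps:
r(T) = 0
B(z, l) = 0
a(P, m) = √61 (a(P, m) = √(0 + 61) = √61)
1/a(16*1, -42) = 1/(√61) = √61/61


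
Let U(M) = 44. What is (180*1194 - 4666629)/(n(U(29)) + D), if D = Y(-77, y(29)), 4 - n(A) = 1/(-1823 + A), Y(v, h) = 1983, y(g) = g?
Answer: -7919590311/3534874 ≈ -2240.4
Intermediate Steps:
n(A) = 4 - 1/(-1823 + A)
D = 1983
(180*1194 - 4666629)/(n(U(29)) + D) = (180*1194 - 4666629)/((-7293 + 4*44)/(-1823 + 44) + 1983) = (214920 - 4666629)/((-7293 + 176)/(-1779) + 1983) = -4451709/(-1/1779*(-7117) + 1983) = -4451709/(7117/1779 + 1983) = -4451709/3534874/1779 = -4451709*1779/3534874 = -7919590311/3534874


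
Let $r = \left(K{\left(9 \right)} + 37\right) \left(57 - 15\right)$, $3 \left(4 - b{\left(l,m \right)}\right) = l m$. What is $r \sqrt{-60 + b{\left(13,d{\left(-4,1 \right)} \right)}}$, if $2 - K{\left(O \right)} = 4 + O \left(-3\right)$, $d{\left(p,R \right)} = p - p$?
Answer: $5208 i \sqrt{14} \approx 19487.0 i$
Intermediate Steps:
$d{\left(p,R \right)} = 0$
$K{\left(O \right)} = -2 + 3 O$ ($K{\left(O \right)} = 2 - \left(4 + O \left(-3\right)\right) = 2 - \left(4 - 3 O\right) = 2 + \left(-4 + 3 O\right) = -2 + 3 O$)
$b{\left(l,m \right)} = 4 - \frac{l m}{3}$
$r = 2604$ ($r = \left(\left(-2 + 3 \cdot 9\right) + 37\right) \left(57 - 15\right) = \left(\left(-2 + 27\right) + 37\right) 42 = \left(25 + 37\right) 42 = 62 \cdot 42 = 2604$)
$r \sqrt{-60 + b{\left(13,d{\left(-4,1 \right)} \right)}} = 2604 \sqrt{-60 + \left(4 - \frac{13}{3} \cdot 0\right)} = 2604 \sqrt{-60 + \left(4 + 0\right)} = 2604 \sqrt{-60 + 4} = 2604 \sqrt{-56} = 2604 \cdot 2 i \sqrt{14} = 5208 i \sqrt{14}$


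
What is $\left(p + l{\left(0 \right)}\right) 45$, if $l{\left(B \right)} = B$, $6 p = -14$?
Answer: $-105$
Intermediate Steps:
$p = - \frac{7}{3}$ ($p = \frac{1}{6} \left(-14\right) = - \frac{7}{3} \approx -2.3333$)
$\left(p + l{\left(0 \right)}\right) 45 = \left(- \frac{7}{3} + 0\right) 45 = \left(- \frac{7}{3}\right) 45 = -105$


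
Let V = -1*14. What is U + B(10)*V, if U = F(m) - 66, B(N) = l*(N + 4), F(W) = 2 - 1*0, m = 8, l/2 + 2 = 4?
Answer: -848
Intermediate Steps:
l = 4 (l = -4 + 2*4 = -4 + 8 = 4)
F(W) = 2 (F(W) = 2 + 0 = 2)
V = -14
B(N) = 16 + 4*N (B(N) = 4*(N + 4) = 4*(4 + N) = 16 + 4*N)
U = -64 (U = 2 - 66 = -64)
U + B(10)*V = -64 + (16 + 4*10)*(-14) = -64 + (16 + 40)*(-14) = -64 + 56*(-14) = -64 - 784 = -848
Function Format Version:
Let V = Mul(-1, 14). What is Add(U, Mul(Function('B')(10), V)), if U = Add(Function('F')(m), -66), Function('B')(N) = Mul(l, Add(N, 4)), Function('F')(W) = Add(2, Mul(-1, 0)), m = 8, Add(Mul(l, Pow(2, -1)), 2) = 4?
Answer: -848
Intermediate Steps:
l = 4 (l = Add(-4, Mul(2, 4)) = Add(-4, 8) = 4)
Function('F')(W) = 2 (Function('F')(W) = Add(2, 0) = 2)
V = -14
Function('B')(N) = Add(16, Mul(4, N)) (Function('B')(N) = Mul(4, Add(N, 4)) = Mul(4, Add(4, N)) = Add(16, Mul(4, N)))
U = -64 (U = Add(2, -66) = -64)
Add(U, Mul(Function('B')(10), V)) = Add(-64, Mul(Add(16, Mul(4, 10)), -14)) = Add(-64, Mul(Add(16, 40), -14)) = Add(-64, Mul(56, -14)) = Add(-64, -784) = -848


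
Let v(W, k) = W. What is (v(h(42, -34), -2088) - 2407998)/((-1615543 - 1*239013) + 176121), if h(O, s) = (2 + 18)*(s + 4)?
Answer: 2408598/1678435 ≈ 1.4350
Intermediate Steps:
h(O, s) = 80 + 20*s (h(O, s) = 20*(4 + s) = 80 + 20*s)
(v(h(42, -34), -2088) - 2407998)/((-1615543 - 1*239013) + 176121) = ((80 + 20*(-34)) - 2407998)/((-1615543 - 1*239013) + 176121) = ((80 - 680) - 2407998)/((-1615543 - 239013) + 176121) = (-600 - 2407998)/(-1854556 + 176121) = -2408598/(-1678435) = -2408598*(-1/1678435) = 2408598/1678435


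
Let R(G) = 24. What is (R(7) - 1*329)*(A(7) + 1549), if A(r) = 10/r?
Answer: -3310165/7 ≈ -4.7288e+5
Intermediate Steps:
(R(7) - 1*329)*(A(7) + 1549) = (24 - 1*329)*(10/7 + 1549) = (24 - 329)*(10*(⅐) + 1549) = -305*(10/7 + 1549) = -305*10853/7 = -3310165/7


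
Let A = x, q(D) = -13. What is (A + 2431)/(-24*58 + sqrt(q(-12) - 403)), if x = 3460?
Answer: -512517/121130 - 5891*I*sqrt(26)/484520 ≈ -4.2311 - 0.061996*I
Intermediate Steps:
A = 3460
(A + 2431)/(-24*58 + sqrt(q(-12) - 403)) = (3460 + 2431)/(-24*58 + sqrt(-13 - 403)) = 5891/(-1392 + sqrt(-416)) = 5891/(-1392 + 4*I*sqrt(26))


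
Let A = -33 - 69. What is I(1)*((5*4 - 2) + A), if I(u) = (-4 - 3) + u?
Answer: 504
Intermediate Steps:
I(u) = -7 + u
A = -102
I(1)*((5*4 - 2) + A) = (-7 + 1)*((5*4 - 2) - 102) = -6*((20 - 2) - 102) = -6*(18 - 102) = -6*(-84) = 504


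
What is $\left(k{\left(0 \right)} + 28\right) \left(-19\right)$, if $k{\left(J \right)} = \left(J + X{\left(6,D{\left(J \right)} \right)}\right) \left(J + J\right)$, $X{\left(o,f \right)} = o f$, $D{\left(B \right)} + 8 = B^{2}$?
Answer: $-532$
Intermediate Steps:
$D{\left(B \right)} = -8 + B^{2}$
$X{\left(o,f \right)} = f o$
$k{\left(J \right)} = 2 J \left(-48 + J + 6 J^{2}\right)$ ($k{\left(J \right)} = \left(J + \left(-8 + J^{2}\right) 6\right) \left(J + J\right) = \left(J + \left(-48 + 6 J^{2}\right)\right) 2 J = \left(-48 + J + 6 J^{2}\right) 2 J = 2 J \left(-48 + J + 6 J^{2}\right)$)
$\left(k{\left(0 \right)} + 28\right) \left(-19\right) = \left(2 \cdot 0 \left(-48 + 0 + 6 \cdot 0^{2}\right) + 28\right) \left(-19\right) = \left(2 \cdot 0 \left(-48 + 0 + 6 \cdot 0\right) + 28\right) \left(-19\right) = \left(2 \cdot 0 \left(-48 + 0 + 0\right) + 28\right) \left(-19\right) = \left(2 \cdot 0 \left(-48\right) + 28\right) \left(-19\right) = \left(0 + 28\right) \left(-19\right) = 28 \left(-19\right) = -532$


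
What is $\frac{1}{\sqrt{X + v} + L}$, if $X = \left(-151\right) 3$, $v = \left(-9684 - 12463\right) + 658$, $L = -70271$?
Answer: $- \frac{70271}{4938035383} - \frac{3 i \sqrt{2438}}{4938035383} \approx -1.4231 \cdot 10^{-5} - 2.9997 \cdot 10^{-8} i$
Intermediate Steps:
$v = -21489$ ($v = -22147 + 658 = -21489$)
$X = -453$
$\frac{1}{\sqrt{X + v} + L} = \frac{1}{\sqrt{-453 - 21489} - 70271} = \frac{1}{\sqrt{-21942} - 70271} = \frac{1}{3 i \sqrt{2438} - 70271} = \frac{1}{-70271 + 3 i \sqrt{2438}}$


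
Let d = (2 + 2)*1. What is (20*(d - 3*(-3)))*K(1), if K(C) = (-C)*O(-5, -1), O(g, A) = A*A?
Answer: -260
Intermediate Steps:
d = 4 (d = 4*1 = 4)
O(g, A) = A²
K(C) = -C (K(C) = -C*(-1)² = -C*1 = -C)
(20*(d - 3*(-3)))*K(1) = (20*(4 - 3*(-3)))*(-1*1) = (20*(4 + 9))*(-1) = (20*13)*(-1) = 260*(-1) = -260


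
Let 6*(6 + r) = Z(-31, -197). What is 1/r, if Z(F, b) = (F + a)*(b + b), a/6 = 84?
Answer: -3/93199 ≈ -3.2189e-5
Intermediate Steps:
a = 504 (a = 6*84 = 504)
Z(F, b) = 2*b*(504 + F) (Z(F, b) = (F + 504)*(b + b) = (504 + F)*(2*b) = 2*b*(504 + F))
r = -93199/3 (r = -6 + (2*(-197)*(504 - 31))/6 = -6 + (2*(-197)*473)/6 = -6 + (⅙)*(-186362) = -6 - 93181/3 = -93199/3 ≈ -31066.)
1/r = 1/(-93199/3) = -3/93199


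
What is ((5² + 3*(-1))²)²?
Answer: 234256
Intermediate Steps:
((5² + 3*(-1))²)² = ((25 - 3)²)² = (22²)² = 484² = 234256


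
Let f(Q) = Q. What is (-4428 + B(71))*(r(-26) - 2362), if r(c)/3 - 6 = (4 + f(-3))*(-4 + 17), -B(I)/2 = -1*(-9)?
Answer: 10248030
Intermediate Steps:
B(I) = -18 (B(I) = -(-2)*(-9) = -2*9 = -18)
r(c) = 57 (r(c) = 18 + 3*((4 - 3)*(-4 + 17)) = 18 + 3*(1*13) = 18 + 3*13 = 18 + 39 = 57)
(-4428 + B(71))*(r(-26) - 2362) = (-4428 - 18)*(57 - 2362) = -4446*(-2305) = 10248030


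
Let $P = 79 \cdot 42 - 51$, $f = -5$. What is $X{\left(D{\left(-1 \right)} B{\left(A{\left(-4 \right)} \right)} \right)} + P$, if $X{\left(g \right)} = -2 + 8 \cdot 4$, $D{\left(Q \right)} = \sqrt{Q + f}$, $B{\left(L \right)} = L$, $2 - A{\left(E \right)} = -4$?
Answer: $3297$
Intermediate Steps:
$A{\left(E \right)} = 6$ ($A{\left(E \right)} = 2 - -4 = 2 + 4 = 6$)
$D{\left(Q \right)} = \sqrt{-5 + Q}$ ($D{\left(Q \right)} = \sqrt{Q - 5} = \sqrt{-5 + Q}$)
$P = 3267$ ($P = 3318 - 51 = 3267$)
$X{\left(g \right)} = 30$ ($X{\left(g \right)} = -2 + 32 = 30$)
$X{\left(D{\left(-1 \right)} B{\left(A{\left(-4 \right)} \right)} \right)} + P = 30 + 3267 = 3297$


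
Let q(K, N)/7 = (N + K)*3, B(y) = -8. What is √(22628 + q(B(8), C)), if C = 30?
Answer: √23090 ≈ 151.95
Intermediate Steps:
q(K, N) = 21*K + 21*N (q(K, N) = 7*((N + K)*3) = 7*((K + N)*3) = 7*(3*K + 3*N) = 21*K + 21*N)
√(22628 + q(B(8), C)) = √(22628 + (21*(-8) + 21*30)) = √(22628 + (-168 + 630)) = √(22628 + 462) = √23090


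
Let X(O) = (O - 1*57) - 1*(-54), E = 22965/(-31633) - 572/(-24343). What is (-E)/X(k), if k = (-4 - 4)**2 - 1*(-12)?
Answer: 49176629/5110279517 ≈ 0.0096231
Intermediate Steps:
E = -49176629/70003829 (E = 22965*(-1/31633) - 572*(-1/24343) = -22965/31633 + 52/2213 = -49176629/70003829 ≈ -0.70249)
k = 76 (k = (-8)**2 + 12 = 64 + 12 = 76)
X(O) = -3 + O (X(O) = (O - 57) + 54 = (-57 + O) + 54 = -3 + O)
(-E)/X(k) = (-1*(-49176629/70003829))/(-3 + 76) = (49176629/70003829)/73 = (49176629/70003829)*(1/73) = 49176629/5110279517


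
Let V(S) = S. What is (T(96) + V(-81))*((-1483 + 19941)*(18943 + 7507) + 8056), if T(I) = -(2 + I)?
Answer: -87391765924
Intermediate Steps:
T(I) = -2 - I
(T(96) + V(-81))*((-1483 + 19941)*(18943 + 7507) + 8056) = ((-2 - 1*96) - 81)*((-1483 + 19941)*(18943 + 7507) + 8056) = ((-2 - 96) - 81)*(18458*26450 + 8056) = (-98 - 81)*(488214100 + 8056) = -179*488222156 = -87391765924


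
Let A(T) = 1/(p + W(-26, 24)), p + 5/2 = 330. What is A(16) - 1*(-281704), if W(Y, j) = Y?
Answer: 169867514/603 ≈ 2.8170e+5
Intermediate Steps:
p = 655/2 (p = -5/2 + 330 = 655/2 ≈ 327.50)
A(T) = 2/603 (A(T) = 1/(655/2 - 26) = 1/(603/2) = 2/603)
A(16) - 1*(-281704) = 2/603 - 1*(-281704) = 2/603 + 281704 = 169867514/603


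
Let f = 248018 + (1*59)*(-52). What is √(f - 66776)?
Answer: √178174 ≈ 422.11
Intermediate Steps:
f = 244950 (f = 248018 + 59*(-52) = 248018 - 3068 = 244950)
√(f - 66776) = √(244950 - 66776) = √178174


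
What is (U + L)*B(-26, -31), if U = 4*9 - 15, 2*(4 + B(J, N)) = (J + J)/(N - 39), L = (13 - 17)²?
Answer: -4699/35 ≈ -134.26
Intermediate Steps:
L = 16 (L = (-4)² = 16)
B(J, N) = -4 + J/(-39 + N) (B(J, N) = -4 + ((J + J)/(N - 39))/2 = -4 + ((2*J)/(-39 + N))/2 = -4 + (2*J/(-39 + N))/2 = -4 + J/(-39 + N))
U = 21 (U = 36 - 15 = 21)
(U + L)*B(-26, -31) = (21 + 16)*((156 - 26 - 4*(-31))/(-39 - 31)) = 37*((156 - 26 + 124)/(-70)) = 37*(-1/70*254) = 37*(-127/35) = -4699/35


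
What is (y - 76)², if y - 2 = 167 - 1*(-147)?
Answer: 57600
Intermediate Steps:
y = 316 (y = 2 + (167 - 1*(-147)) = 2 + (167 + 147) = 2 + 314 = 316)
(y - 76)² = (316 - 76)² = 240² = 57600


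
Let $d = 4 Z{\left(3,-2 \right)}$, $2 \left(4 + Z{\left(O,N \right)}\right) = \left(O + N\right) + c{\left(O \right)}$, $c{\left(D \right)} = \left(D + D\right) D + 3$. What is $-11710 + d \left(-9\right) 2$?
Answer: $-12214$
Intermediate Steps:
$c{\left(D \right)} = 3 + 2 D^{2}$ ($c{\left(D \right)} = 2 D D + 3 = 2 D^{2} + 3 = 3 + 2 D^{2}$)
$Z{\left(O,N \right)} = - \frac{5}{2} + O^{2} + \frac{N}{2} + \frac{O}{2}$ ($Z{\left(O,N \right)} = -4 + \frac{\left(O + N\right) + \left(3 + 2 O^{2}\right)}{2} = -4 + \frac{\left(N + O\right) + \left(3 + 2 O^{2}\right)}{2} = -4 + \frac{3 + N + O + 2 O^{2}}{2} = -4 + \left(\frac{3}{2} + O^{2} + \frac{N}{2} + \frac{O}{2}\right) = - \frac{5}{2} + O^{2} + \frac{N}{2} + \frac{O}{2}$)
$d = 28$ ($d = 4 \left(- \frac{5}{2} + 3^{2} + \frac{1}{2} \left(-2\right) + \frac{1}{2} \cdot 3\right) = 4 \left(- \frac{5}{2} + 9 - 1 + \frac{3}{2}\right) = 4 \cdot 7 = 28$)
$-11710 + d \left(-9\right) 2 = -11710 + 28 \left(-9\right) 2 = -11710 - 504 = -12214$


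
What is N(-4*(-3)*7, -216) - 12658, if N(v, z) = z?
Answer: -12874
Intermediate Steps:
N(-4*(-3)*7, -216) - 12658 = -216 - 12658 = -12874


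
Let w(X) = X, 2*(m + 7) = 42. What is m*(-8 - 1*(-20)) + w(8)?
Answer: 176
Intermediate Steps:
m = 14 (m = -7 + (½)*42 = -7 + 21 = 14)
m*(-8 - 1*(-20)) + w(8) = 14*(-8 - 1*(-20)) + 8 = 14*(-8 + 20) + 8 = 14*12 + 8 = 168 + 8 = 176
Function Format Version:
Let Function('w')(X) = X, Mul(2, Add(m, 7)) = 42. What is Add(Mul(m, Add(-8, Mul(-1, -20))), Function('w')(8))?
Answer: 176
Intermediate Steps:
m = 14 (m = Add(-7, Mul(Rational(1, 2), 42)) = Add(-7, 21) = 14)
Add(Mul(m, Add(-8, Mul(-1, -20))), Function('w')(8)) = Add(Mul(14, Add(-8, Mul(-1, -20))), 8) = Add(Mul(14, Add(-8, 20)), 8) = Add(Mul(14, 12), 8) = Add(168, 8) = 176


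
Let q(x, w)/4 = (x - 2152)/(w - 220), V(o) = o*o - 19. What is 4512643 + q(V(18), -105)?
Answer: 1466616363/325 ≈ 4.5127e+6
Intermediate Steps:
V(o) = -19 + o² (V(o) = o² - 19 = -19 + o²)
q(x, w) = 4*(-2152 + x)/(-220 + w) (q(x, w) = 4*((x - 2152)/(w - 220)) = 4*((-2152 + x)/(-220 + w)) = 4*(-2152 + x)/(-220 + w))
4512643 + q(V(18), -105) = 4512643 + 4*(-2152 + (-19 + 18²))/(-220 - 105) = 4512643 + 4*(-2152 + (-19 + 324))/(-325) = 4512643 + 4*(-1/325)*(-2152 + 305) = 4512643 + 4*(-1/325)*(-1847) = 4512643 + 7388/325 = 1466616363/325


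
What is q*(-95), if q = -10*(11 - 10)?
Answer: 950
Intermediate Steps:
q = -10 (q = -10*1 = -10)
q*(-95) = -10*(-95) = 950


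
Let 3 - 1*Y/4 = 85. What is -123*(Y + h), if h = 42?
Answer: 35178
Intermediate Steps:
Y = -328 (Y = 12 - 4*85 = 12 - 340 = -328)
-123*(Y + h) = -123*(-328 + 42) = -123*(-286) = 35178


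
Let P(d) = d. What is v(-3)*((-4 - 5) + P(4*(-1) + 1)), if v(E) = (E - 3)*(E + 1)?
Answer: -144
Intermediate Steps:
v(E) = (1 + E)*(-3 + E) (v(E) = (-3 + E)*(1 + E) = (1 + E)*(-3 + E))
v(-3)*((-4 - 5) + P(4*(-1) + 1)) = (-3 + (-3)² - 2*(-3))*((-4 - 5) + (4*(-1) + 1)) = (-3 + 9 + 6)*(-9 + (-4 + 1)) = 12*(-9 - 3) = 12*(-12) = -144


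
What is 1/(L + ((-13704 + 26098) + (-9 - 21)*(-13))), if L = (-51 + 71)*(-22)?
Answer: 1/12344 ≈ 8.1011e-5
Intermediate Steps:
L = -440 (L = 20*(-22) = -440)
1/(L + ((-13704 + 26098) + (-9 - 21)*(-13))) = 1/(-440 + ((-13704 + 26098) + (-9 - 21)*(-13))) = 1/(-440 + (12394 - 30*(-13))) = 1/(-440 + (12394 + 390)) = 1/(-440 + 12784) = 1/12344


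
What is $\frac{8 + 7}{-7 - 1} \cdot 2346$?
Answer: $- \frac{17595}{4} \approx -4398.8$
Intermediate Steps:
$\frac{8 + 7}{-7 - 1} \cdot 2346 = \frac{15}{-8} \cdot 2346 = 15 \left(- \frac{1}{8}\right) 2346 = \left(- \frac{15}{8}\right) 2346 = - \frac{17595}{4}$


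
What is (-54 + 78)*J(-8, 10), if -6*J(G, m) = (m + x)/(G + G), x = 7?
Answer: 17/4 ≈ 4.2500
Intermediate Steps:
J(G, m) = -(7 + m)/(12*G) (J(G, m) = -(m + 7)/(6*(G + G)) = -(7 + m)/(6*(2*G)) = -(7 + m)*1/(2*G)/6 = -(7 + m)/(12*G))
(-54 + 78)*J(-8, 10) = (-54 + 78)*((1/12)*(-7 - 1*10)/(-8)) = 24*((1/12)*(-⅛)*(-7 - 10)) = 24*((1/12)*(-⅛)*(-17)) = 24*(17/96) = 17/4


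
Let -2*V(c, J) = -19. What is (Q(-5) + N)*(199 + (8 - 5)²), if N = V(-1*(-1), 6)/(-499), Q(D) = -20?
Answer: -2077816/499 ≈ -4164.0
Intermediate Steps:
V(c, J) = 19/2 (V(c, J) = -½*(-19) = 19/2)
N = -19/998 (N = (19/2)/(-499) = (19/2)*(-1/499) = -19/998 ≈ -0.019038)
(Q(-5) + N)*(199 + (8 - 5)²) = (-20 - 19/998)*(199 + (8 - 5)²) = -19979*(199 + 3²)/998 = -19979*(199 + 9)/998 = -19979/998*208 = -2077816/499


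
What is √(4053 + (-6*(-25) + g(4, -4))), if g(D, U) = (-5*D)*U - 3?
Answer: 2*√1070 ≈ 65.422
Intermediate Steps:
g(D, U) = -3 - 5*D*U (g(D, U) = -5*D*U - 3 = -3 - 5*D*U)
√(4053 + (-6*(-25) + g(4, -4))) = √(4053 + (-6*(-25) + (-3 - 5*4*(-4)))) = √(4053 + (150 + (-3 + 80))) = √(4053 + (150 + 77)) = √(4053 + 227) = √4280 = 2*√1070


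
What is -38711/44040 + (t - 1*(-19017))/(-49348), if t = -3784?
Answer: -645292937/543321480 ≈ -1.1877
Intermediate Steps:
-38711/44040 + (t - 1*(-19017))/(-49348) = -38711/44040 + (-3784 - 1*(-19017))/(-49348) = -38711*1/44040 + (-3784 + 19017)*(-1/49348) = -38711/44040 + 15233*(-1/49348) = -38711/44040 - 15233/49348 = -645292937/543321480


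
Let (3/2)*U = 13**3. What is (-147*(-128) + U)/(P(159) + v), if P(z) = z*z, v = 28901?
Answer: 30421/81273 ≈ 0.37431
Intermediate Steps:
P(z) = z**2
U = 4394/3 (U = (2/3)*13**3 = (2/3)*2197 = 4394/3 ≈ 1464.7)
(-147*(-128) + U)/(P(159) + v) = (-147*(-128) + 4394/3)/(159**2 + 28901) = (18816 + 4394/3)/(25281 + 28901) = (60842/3)/54182 = (60842/3)*(1/54182) = 30421/81273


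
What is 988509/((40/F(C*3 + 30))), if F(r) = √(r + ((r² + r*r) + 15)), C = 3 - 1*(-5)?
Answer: 988509*√5901/40 ≈ 1.8984e+6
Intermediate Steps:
C = 8 (C = 3 + 5 = 8)
F(r) = √(15 + r + 2*r²) (F(r) = √(r + ((r² + r²) + 15)) = √(r + (2*r² + 15)) = √(r + (15 + 2*r²)) = √(15 + r + 2*r²))
988509/((40/F(C*3 + 30))) = 988509/((40/√(15 + (8*3 + 30) + 2*(8*3 + 30)²))) = 988509/((40/√(15 + (24 + 30) + 2*(24 + 30)²))) = 988509/((40/√(15 + 54 + 2*54²))) = 988509/((40/√(15 + 54 + 2*2916))) = 988509/((40/√(15 + 54 + 5832))) = 988509/((40/√5901)) = 988509/(((√5901/5901)*40)) = 988509/((40*√5901/5901)) = 988509*(√5901/40) = 988509*√5901/40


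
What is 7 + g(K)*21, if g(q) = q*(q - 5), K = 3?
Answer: -119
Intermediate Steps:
g(q) = q*(-5 + q)
7 + g(K)*21 = 7 + (3*(-5 + 3))*21 = 7 + (3*(-2))*21 = 7 - 6*21 = 7 - 126 = -119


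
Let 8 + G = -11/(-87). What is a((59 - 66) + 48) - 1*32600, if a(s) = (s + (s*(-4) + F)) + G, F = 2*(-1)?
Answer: -2847760/87 ≈ -32733.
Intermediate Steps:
F = -2
G = -685/87 (G = -8 - 11/(-87) = -8 - 11*(-1/87) = -8 + 11/87 = -685/87 ≈ -7.8736)
a(s) = -859/87 - 3*s (a(s) = (s + (s*(-4) - 2)) - 685/87 = (s + (-4*s - 2)) - 685/87 = (s + (-2 - 4*s)) - 685/87 = (-2 - 3*s) - 685/87 = -859/87 - 3*s)
a((59 - 66) + 48) - 1*32600 = (-859/87 - 3*((59 - 66) + 48)) - 1*32600 = (-859/87 - 3*(-7 + 48)) - 32600 = (-859/87 - 3*41) - 32600 = (-859/87 - 123) - 32600 = -11560/87 - 32600 = -2847760/87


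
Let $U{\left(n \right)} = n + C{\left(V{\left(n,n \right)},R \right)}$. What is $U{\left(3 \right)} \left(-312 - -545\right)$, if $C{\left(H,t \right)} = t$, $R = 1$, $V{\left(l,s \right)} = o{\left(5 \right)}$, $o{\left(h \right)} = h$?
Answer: $932$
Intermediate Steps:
$V{\left(l,s \right)} = 5$
$U{\left(n \right)} = 1 + n$ ($U{\left(n \right)} = n + 1 = 1 + n$)
$U{\left(3 \right)} \left(-312 - -545\right) = \left(1 + 3\right) \left(-312 - -545\right) = 4 \left(-312 + 545\right) = 4 \cdot 233 = 932$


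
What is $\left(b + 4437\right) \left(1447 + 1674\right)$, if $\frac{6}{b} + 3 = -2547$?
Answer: $\frac{5885344604}{425} \approx 1.3848 \cdot 10^{7}$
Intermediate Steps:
$b = - \frac{1}{425}$ ($b = \frac{6}{-3 - 2547} = \frac{6}{-2550} = 6 \left(- \frac{1}{2550}\right) = - \frac{1}{425} \approx -0.0023529$)
$\left(b + 4437\right) \left(1447 + 1674\right) = \left(- \frac{1}{425} + 4437\right) \left(1447 + 1674\right) = \frac{1885724}{425} \cdot 3121 = \frac{5885344604}{425}$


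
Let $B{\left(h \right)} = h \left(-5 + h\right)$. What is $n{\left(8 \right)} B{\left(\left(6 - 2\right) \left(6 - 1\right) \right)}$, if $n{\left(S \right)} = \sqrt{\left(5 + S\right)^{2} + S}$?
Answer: $300 \sqrt{177} \approx 3991.2$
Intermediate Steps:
$n{\left(S \right)} = \sqrt{S + \left(5 + S\right)^{2}}$
$n{\left(8 \right)} B{\left(\left(6 - 2\right) \left(6 - 1\right) \right)} = \sqrt{8 + \left(5 + 8\right)^{2}} \left(6 - 2\right) \left(6 - 1\right) \left(-5 + \left(6 - 2\right) \left(6 - 1\right)\right) = \sqrt{8 + 13^{2}} \cdot 4 \cdot 5 \left(-5 + 4 \cdot 5\right) = \sqrt{8 + 169} \cdot 20 \left(-5 + 20\right) = \sqrt{177} \cdot 20 \cdot 15 = \sqrt{177} \cdot 300 = 300 \sqrt{177}$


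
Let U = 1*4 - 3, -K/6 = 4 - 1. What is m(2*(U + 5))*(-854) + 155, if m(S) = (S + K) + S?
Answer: -4969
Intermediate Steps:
K = -18 (K = -6*(4 - 1) = -6*3 = -18)
U = 1 (U = 4 - 3 = 1)
m(S) = -18 + 2*S (m(S) = (S - 18) + S = (-18 + S) + S = -18 + 2*S)
m(2*(U + 5))*(-854) + 155 = (-18 + 2*(2*(1 + 5)))*(-854) + 155 = (-18 + 2*(2*6))*(-854) + 155 = (-18 + 2*12)*(-854) + 155 = (-18 + 24)*(-854) + 155 = 6*(-854) + 155 = -5124 + 155 = -4969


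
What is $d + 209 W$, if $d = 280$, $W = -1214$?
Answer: $-253446$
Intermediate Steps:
$d + 209 W = 280 + 209 \left(-1214\right) = 280 - 253726 = -253446$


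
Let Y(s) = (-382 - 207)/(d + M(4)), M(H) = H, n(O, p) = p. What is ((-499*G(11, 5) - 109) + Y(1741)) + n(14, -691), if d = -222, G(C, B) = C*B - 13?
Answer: -4742655/218 ≈ -21755.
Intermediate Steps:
G(C, B) = -13 + B*C (G(C, B) = B*C - 13 = -13 + B*C)
Y(s) = 589/218 (Y(s) = (-382 - 207)/(-222 + 4) = -589/(-218) = -589*(-1/218) = 589/218)
((-499*G(11, 5) - 109) + Y(1741)) + n(14, -691) = ((-499*(-13 + 5*11) - 109) + 589/218) - 691 = ((-499*(-13 + 55) - 109) + 589/218) - 691 = ((-499*42 - 109) + 589/218) - 691 = ((-20958 - 109) + 589/218) - 691 = (-21067 + 589/218) - 691 = -4592017/218 - 691 = -4742655/218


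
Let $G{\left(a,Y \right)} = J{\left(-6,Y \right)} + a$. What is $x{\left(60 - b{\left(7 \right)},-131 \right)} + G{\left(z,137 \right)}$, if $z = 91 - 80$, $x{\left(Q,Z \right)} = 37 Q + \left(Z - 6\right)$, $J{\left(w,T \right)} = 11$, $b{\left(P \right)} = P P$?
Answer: $292$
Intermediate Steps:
$b{\left(P \right)} = P^{2}$
$x{\left(Q,Z \right)} = -6 + Z + 37 Q$ ($x{\left(Q,Z \right)} = 37 Q + \left(-6 + Z\right) = -6 + Z + 37 Q$)
$z = 11$
$G{\left(a,Y \right)} = 11 + a$
$x{\left(60 - b{\left(7 \right)},-131 \right)} + G{\left(z,137 \right)} = \left(-6 - 131 + 37 \left(60 - 7^{2}\right)\right) + \left(11 + 11\right) = \left(-6 - 131 + 37 \left(60 - 49\right)\right) + 22 = \left(-6 - 131 + 37 \cdot 11\right) + 22 = \left(-6 - 131 + 407\right) + 22 = 270 + 22 = 292$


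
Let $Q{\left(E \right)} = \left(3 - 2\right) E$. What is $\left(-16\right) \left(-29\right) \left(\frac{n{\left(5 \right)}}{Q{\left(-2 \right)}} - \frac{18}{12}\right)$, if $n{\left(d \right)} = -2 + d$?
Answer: $-1392$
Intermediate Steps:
$Q{\left(E \right)} = E$ ($Q{\left(E \right)} = 1 E = E$)
$\left(-16\right) \left(-29\right) \left(\frac{n{\left(5 \right)}}{Q{\left(-2 \right)}} - \frac{18}{12}\right) = \left(-16\right) \left(-29\right) \left(\frac{-2 + 5}{-2} - \frac{18}{12}\right) = 464 \left(3 \left(- \frac{1}{2}\right) - \frac{3}{2}\right) = 464 \left(- \frac{3}{2} - \frac{3}{2}\right) = 464 \left(-3\right) = -1392$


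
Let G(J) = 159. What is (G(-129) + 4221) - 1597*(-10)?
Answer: 20350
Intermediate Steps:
(G(-129) + 4221) - 1597*(-10) = (159 + 4221) - 1597*(-10) = 4380 + 15970 = 20350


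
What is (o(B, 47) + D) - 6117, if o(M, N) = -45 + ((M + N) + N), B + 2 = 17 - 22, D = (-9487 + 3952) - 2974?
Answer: -14584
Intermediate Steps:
D = -8509 (D = -5535 - 2974 = -8509)
B = -7 (B = -2 + (17 - 22) = -2 - 5 = -7)
o(M, N) = -45 + M + 2*N (o(M, N) = -45 + (M + 2*N) = -45 + M + 2*N)
(o(B, 47) + D) - 6117 = ((-45 - 7 + 2*47) - 8509) - 6117 = ((-45 - 7 + 94) - 8509) - 6117 = (42 - 8509) - 6117 = -8467 - 6117 = -14584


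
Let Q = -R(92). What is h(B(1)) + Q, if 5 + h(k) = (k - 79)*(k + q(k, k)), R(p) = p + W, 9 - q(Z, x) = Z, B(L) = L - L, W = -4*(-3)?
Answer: -820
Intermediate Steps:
W = 12
B(L) = 0
q(Z, x) = 9 - Z
R(p) = 12 + p (R(p) = p + 12 = 12 + p)
h(k) = -716 + 9*k (h(k) = -5 + (k - 79)*(k + (9 - k)) = -5 + (-79 + k)*9 = -5 + (-711 + 9*k) = -716 + 9*k)
Q = -104 (Q = -(12 + 92) = -1*104 = -104)
h(B(1)) + Q = (-716 + 9*0) - 104 = (-716 + 0) - 104 = -716 - 104 = -820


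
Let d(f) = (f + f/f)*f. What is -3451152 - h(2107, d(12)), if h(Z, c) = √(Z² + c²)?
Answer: -3451152 - √4463785 ≈ -3.4533e+6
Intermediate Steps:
d(f) = f*(1 + f) (d(f) = (f + 1)*f = (1 + f)*f = f*(1 + f))
-3451152 - h(2107, d(12)) = -3451152 - √(2107² + (12*(1 + 12))²) = -3451152 - √(4439449 + (12*13)²) = -3451152 - √(4439449 + 156²) = -3451152 - √(4439449 + 24336) = -3451152 - √4463785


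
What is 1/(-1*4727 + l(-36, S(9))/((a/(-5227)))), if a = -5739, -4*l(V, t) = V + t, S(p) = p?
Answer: -7652/36123961 ≈ -0.00021183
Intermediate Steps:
l(V, t) = -V/4 - t/4 (l(V, t) = -(V + t)/4 = -V/4 - t/4)
1/(-1*4727 + l(-36, S(9))/((a/(-5227)))) = 1/(-1*4727 + (-1/4*(-36) - 1/4*9)/((-5739/(-5227)))) = 1/(-4727 + (9 - 9/4)/((-5739*(-1/5227)))) = 1/(-4727 + 27/(4*(5739/5227))) = 1/(-4727 + (27/4)*(5227/5739)) = 1/(-4727 + 47043/7652) = 1/(-36123961/7652) = -7652/36123961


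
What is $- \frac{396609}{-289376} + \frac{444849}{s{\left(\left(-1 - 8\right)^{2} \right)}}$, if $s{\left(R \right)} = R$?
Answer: $\frac{42920249851}{7813152} \approx 5493.3$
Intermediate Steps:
$- \frac{396609}{-289376} + \frac{444849}{s{\left(\left(-1 - 8\right)^{2} \right)}} = - \frac{396609}{-289376} + \frac{444849}{\left(-1 - 8\right)^{2}} = \left(-396609\right) \left(- \frac{1}{289376}\right) + \frac{444849}{\left(-9\right)^{2}} = \frac{396609}{289376} + \frac{444849}{81} = \frac{396609}{289376} + 444849 \cdot \frac{1}{81} = \frac{396609}{289376} + \frac{148283}{27} = \frac{42920249851}{7813152}$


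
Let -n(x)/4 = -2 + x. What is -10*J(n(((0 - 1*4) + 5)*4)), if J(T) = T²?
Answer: -640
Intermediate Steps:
n(x) = 8 - 4*x (n(x) = -4*(-2 + x) = 8 - 4*x)
-10*J(n(((0 - 1*4) + 5)*4)) = -10*(8 - 4*((0 - 1*4) + 5)*4)² = -10*(8 - 4*((0 - 4) + 5)*4)² = -10*(8 - 4*(-4 + 5)*4)² = -10*(8 - 4*4)² = -10*(8 - 16)² = -10*(-8)² = -10*64 = -640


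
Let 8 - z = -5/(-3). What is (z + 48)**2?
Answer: 26569/9 ≈ 2952.1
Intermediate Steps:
z = 19/3 (z = 8 - (-5)/(-3) = 8 - (-5)*(-1)/3 = 8 - 1*5/3 = 8 - 5/3 = 19/3 ≈ 6.3333)
(z + 48)**2 = (19/3 + 48)**2 = (163/3)**2 = 26569/9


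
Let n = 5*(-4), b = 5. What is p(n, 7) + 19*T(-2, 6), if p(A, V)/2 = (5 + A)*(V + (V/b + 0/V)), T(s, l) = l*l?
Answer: 432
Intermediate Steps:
T(s, l) = l²
n = -20
p(A, V) = 12*V*(5 + A)/5 (p(A, V) = 2*((5 + A)*(V + (V/5 + 0/V))) = 2*((5 + A)*(V + (V*(⅕) + 0))) = 2*((5 + A)*(V + (V/5 + 0))) = 2*((5 + A)*(V + V/5)) = 2*((5 + A)*(6*V/5)) = 2*(6*V*(5 + A)/5) = 12*V*(5 + A)/5)
p(n, 7) + 19*T(-2, 6) = (12/5)*7*(5 - 20) + 19*6² = (12/5)*7*(-15) + 19*36 = -252 + 684 = 432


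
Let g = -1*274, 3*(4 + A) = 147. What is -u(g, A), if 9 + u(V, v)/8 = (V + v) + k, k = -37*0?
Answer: 1904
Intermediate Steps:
A = 45 (A = -4 + (⅓)*147 = -4 + 49 = 45)
g = -274
k = 0
u(V, v) = -72 + 8*V + 8*v (u(V, v) = -72 + 8*((V + v) + 0) = -72 + 8*(V + v) = -72 + (8*V + 8*v) = -72 + 8*V + 8*v)
-u(g, A) = -(-72 + 8*(-274) + 8*45) = -(-72 - 2192 + 360) = -1*(-1904) = 1904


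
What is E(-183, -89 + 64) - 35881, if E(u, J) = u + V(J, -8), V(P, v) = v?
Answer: -36072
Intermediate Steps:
E(u, J) = -8 + u (E(u, J) = u - 8 = -8 + u)
E(-183, -89 + 64) - 35881 = (-8 - 183) - 35881 = -191 - 35881 = -36072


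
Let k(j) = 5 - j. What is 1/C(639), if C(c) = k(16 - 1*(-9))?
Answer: -1/20 ≈ -0.050000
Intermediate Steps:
C(c) = -20 (C(c) = 5 - (16 - 1*(-9)) = 5 - (16 + 9) = 5 - 1*25 = 5 - 25 = -20)
1/C(639) = 1/(-20) = -1/20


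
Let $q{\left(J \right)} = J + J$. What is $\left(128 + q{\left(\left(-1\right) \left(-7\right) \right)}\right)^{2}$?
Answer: $20164$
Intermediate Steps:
$q{\left(J \right)} = 2 J$
$\left(128 + q{\left(\left(-1\right) \left(-7\right) \right)}\right)^{2} = \left(128 + 2 \left(\left(-1\right) \left(-7\right)\right)\right)^{2} = \left(128 + 2 \cdot 7\right)^{2} = \left(128 + 14\right)^{2} = 142^{2} = 20164$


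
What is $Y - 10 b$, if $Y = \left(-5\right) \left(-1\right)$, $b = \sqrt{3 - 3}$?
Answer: $5$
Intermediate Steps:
$b = 0$ ($b = \sqrt{0} = 0$)
$Y = 5$
$Y - 10 b = 5 - 0 = 5 + 0 = 5$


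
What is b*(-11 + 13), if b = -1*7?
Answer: -14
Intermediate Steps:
b = -7
b*(-11 + 13) = -7*(-11 + 13) = -7*2 = -14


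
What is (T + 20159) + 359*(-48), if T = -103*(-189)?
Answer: 22394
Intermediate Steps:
T = 19467
(T + 20159) + 359*(-48) = (19467 + 20159) + 359*(-48) = 39626 - 17232 = 22394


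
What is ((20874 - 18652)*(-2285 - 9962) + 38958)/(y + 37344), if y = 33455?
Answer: -27173876/70799 ≈ -383.82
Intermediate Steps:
((20874 - 18652)*(-2285 - 9962) + 38958)/(y + 37344) = ((20874 - 18652)*(-2285 - 9962) + 38958)/(33455 + 37344) = (2222*(-12247) + 38958)/70799 = (-27212834 + 38958)*(1/70799) = -27173876*1/70799 = -27173876/70799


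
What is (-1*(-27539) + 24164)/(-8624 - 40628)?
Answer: -51703/49252 ≈ -1.0498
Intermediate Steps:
(-1*(-27539) + 24164)/(-8624 - 40628) = (27539 + 24164)/(-49252) = 51703*(-1/49252) = -51703/49252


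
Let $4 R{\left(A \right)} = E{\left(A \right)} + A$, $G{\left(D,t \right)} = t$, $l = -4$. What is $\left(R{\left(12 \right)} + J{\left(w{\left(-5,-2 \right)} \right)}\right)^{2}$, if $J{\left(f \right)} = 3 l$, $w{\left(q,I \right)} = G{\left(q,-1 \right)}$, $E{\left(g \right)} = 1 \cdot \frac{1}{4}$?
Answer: $\frac{20449}{256} \approx 79.879$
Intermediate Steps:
$E{\left(g \right)} = \frac{1}{4}$ ($E{\left(g \right)} = 1 \cdot \frac{1}{4} = \frac{1}{4}$)
$w{\left(q,I \right)} = -1$
$J{\left(f \right)} = -12$ ($J{\left(f \right)} = 3 \left(-4\right) = -12$)
$R{\left(A \right)} = \frac{1}{16} + \frac{A}{4}$ ($R{\left(A \right)} = \frac{\frac{1}{4} + A}{4} = \frac{1}{16} + \frac{A}{4}$)
$\left(R{\left(12 \right)} + J{\left(w{\left(-5,-2 \right)} \right)}\right)^{2} = \left(\left(\frac{1}{16} + \frac{1}{4} \cdot 12\right) - 12\right)^{2} = \left(\left(\frac{1}{16} + 3\right) - 12\right)^{2} = \left(\frac{49}{16} - 12\right)^{2} = \left(- \frac{143}{16}\right)^{2} = \frac{20449}{256}$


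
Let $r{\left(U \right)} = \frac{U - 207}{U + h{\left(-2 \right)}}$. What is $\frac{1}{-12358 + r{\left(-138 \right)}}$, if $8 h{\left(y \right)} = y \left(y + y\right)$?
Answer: $- \frac{137}{1692701} \approx -8.0936 \cdot 10^{-5}$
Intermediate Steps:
$h{\left(y \right)} = \frac{y^{2}}{4}$ ($h{\left(y \right)} = \frac{y \left(y + y\right)}{8} = \frac{y 2 y}{8} = \frac{2 y^{2}}{8} = \frac{y^{2}}{4}$)
$r{\left(U \right)} = \frac{-207 + U}{1 + U}$ ($r{\left(U \right)} = \frac{U - 207}{U + \frac{\left(-2\right)^{2}}{4}} = \frac{-207 + U}{U + \frac{1}{4} \cdot 4} = \frac{-207 + U}{U + 1} = \frac{-207 + U}{1 + U}$)
$\frac{1}{-12358 + r{\left(-138 \right)}} = \frac{1}{-12358 + \frac{-207 - 138}{1 - 138}} = \frac{1}{-12358 + \frac{1}{-137} \left(-345\right)} = \frac{1}{-12358 - - \frac{345}{137}} = \frac{1}{-12358 + \frac{345}{137}} = \frac{1}{- \frac{1692701}{137}} = - \frac{137}{1692701}$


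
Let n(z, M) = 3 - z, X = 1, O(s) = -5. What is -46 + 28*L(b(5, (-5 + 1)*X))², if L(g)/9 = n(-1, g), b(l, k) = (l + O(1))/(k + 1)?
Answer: 36242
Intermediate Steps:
b(l, k) = (-5 + l)/(1 + k) (b(l, k) = (l - 5)/(k + 1) = (-5 + l)/(1 + k))
L(g) = 36 (L(g) = 9*(3 - 1*(-1)) = 9*(3 + 1) = 9*4 = 36)
-46 + 28*L(b(5, (-5 + 1)*X))² = -46 + 28*36² = -46 + 28*1296 = -46 + 36288 = 36242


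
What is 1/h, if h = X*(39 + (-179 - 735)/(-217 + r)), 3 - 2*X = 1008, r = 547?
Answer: -11/200263 ≈ -5.4928e-5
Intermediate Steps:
X = -1005/2 (X = 3/2 - 1/2*1008 = 3/2 - 504 = -1005/2 ≈ -502.50)
h = -200263/11 (h = -1005*(39 + (-179 - 735)/(-217 + 547))/2 = -1005*(39 - 914/330)/2 = -1005*(39 - 914*1/330)/2 = -1005*(39 - 457/165)/2 = -1005/2*5978/165 = -200263/11 ≈ -18206.)
1/h = 1/(-200263/11) = -11/200263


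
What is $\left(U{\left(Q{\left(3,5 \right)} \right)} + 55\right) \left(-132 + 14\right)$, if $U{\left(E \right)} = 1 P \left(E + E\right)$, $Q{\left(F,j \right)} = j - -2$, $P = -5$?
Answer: $1770$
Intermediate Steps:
$Q{\left(F,j \right)} = 2 + j$ ($Q{\left(F,j \right)} = j + 2 = 2 + j$)
$U{\left(E \right)} = - 10 E$ ($U{\left(E \right)} = 1 \left(-5\right) \left(E + E\right) = - 5 \cdot 2 E = - 10 E$)
$\left(U{\left(Q{\left(3,5 \right)} \right)} + 55\right) \left(-132 + 14\right) = \left(- 10 \left(2 + 5\right) + 55\right) \left(-132 + 14\right) = \left(\left(-10\right) 7 + 55\right) \left(-118\right) = \left(-70 + 55\right) \left(-118\right) = \left(-15\right) \left(-118\right) = 1770$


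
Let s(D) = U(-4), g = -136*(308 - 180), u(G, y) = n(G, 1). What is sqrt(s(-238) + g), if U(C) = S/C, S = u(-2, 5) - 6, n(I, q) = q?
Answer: I*sqrt(69627)/2 ≈ 131.93*I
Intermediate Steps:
u(G, y) = 1
S = -5 (S = 1 - 6 = -5)
g = -17408 (g = -136*128 = -17408)
U(C) = -5/C
s(D) = 5/4 (s(D) = -5/(-4) = -5*(-1/4) = 5/4)
sqrt(s(-238) + g) = sqrt(5/4 - 17408) = sqrt(-69627/4) = I*sqrt(69627)/2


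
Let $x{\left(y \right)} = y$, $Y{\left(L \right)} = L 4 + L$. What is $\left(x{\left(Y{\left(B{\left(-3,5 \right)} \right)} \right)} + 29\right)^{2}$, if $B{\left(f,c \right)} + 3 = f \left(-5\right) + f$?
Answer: $5476$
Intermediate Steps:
$B{\left(f,c \right)} = -3 - 4 f$ ($B{\left(f,c \right)} = -3 + \left(f \left(-5\right) + f\right) = -3 + \left(- 5 f + f\right) = -3 - 4 f$)
$Y{\left(L \right)} = 5 L$ ($Y{\left(L \right)} = 4 L + L = 5 L$)
$\left(x{\left(Y{\left(B{\left(-3,5 \right)} \right)} \right)} + 29\right)^{2} = \left(5 \left(-3 - -12\right) + 29\right)^{2} = \left(5 \left(-3 + 12\right) + 29\right)^{2} = \left(5 \cdot 9 + 29\right)^{2} = \left(45 + 29\right)^{2} = 74^{2} = 5476$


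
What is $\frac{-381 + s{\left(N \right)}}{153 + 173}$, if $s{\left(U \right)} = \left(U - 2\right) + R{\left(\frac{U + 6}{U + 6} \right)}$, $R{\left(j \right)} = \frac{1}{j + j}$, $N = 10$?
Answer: $- \frac{745}{652} \approx -1.1426$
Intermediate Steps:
$R{\left(j \right)} = \frac{1}{2 j}$
$s{\left(U \right)} = - \frac{3}{2} + U$ ($s{\left(U \right)} = \left(U - 2\right) + \frac{1}{2 \frac{U + 6}{U + 6}} = \left(-2 + U\right) + \frac{1}{2 \frac{6 + U}{6 + U}} = \left(-2 + U\right) + \frac{1}{2 \cdot 1} = \left(-2 + U\right) + \frac{1}{2} \cdot 1 = \left(-2 + U\right) + \frac{1}{2} = - \frac{3}{2} + U$)
$\frac{-381 + s{\left(N \right)}}{153 + 173} = \frac{-381 + \left(- \frac{3}{2} + 10\right)}{153 + 173} = \frac{-381 + \frac{17}{2}}{326} = \left(- \frac{745}{2}\right) \frac{1}{326} = - \frac{745}{652}$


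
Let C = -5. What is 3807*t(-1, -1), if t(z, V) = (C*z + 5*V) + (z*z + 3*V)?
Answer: -7614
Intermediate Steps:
t(z, V) = z**2 - 5*z + 8*V (t(z, V) = (-5*z + 5*V) + (z*z + 3*V) = (-5*z + 5*V) + (z**2 + 3*V) = z**2 - 5*z + 8*V)
3807*t(-1, -1) = 3807*((-1)**2 - 5*(-1) + 8*(-1)) = 3807*(1 + 5 - 8) = 3807*(-2) = -7614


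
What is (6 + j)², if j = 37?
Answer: 1849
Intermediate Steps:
(6 + j)² = (6 + 37)² = 43² = 1849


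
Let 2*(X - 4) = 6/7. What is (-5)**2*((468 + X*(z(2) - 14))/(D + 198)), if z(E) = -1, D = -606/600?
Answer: 7027500/137893 ≈ 50.963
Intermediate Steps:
D = -101/100 (D = -606*1/600 = -101/100 ≈ -1.0100)
X = 31/7 (X = 4 + (6/7)/2 = 4 + (6*(1/7))/2 = 4 + (1/2)*(6/7) = 4 + 3/7 = 31/7 ≈ 4.4286)
(-5)**2*((468 + X*(z(2) - 14))/(D + 198)) = (-5)**2*((468 + 31*(-1 - 14)/7)/(-101/100 + 198)) = 25*((468 + (31/7)*(-15))/(19699/100)) = 25*((468 - 465/7)*(100/19699)) = 25*((2811/7)*(100/19699)) = 25*(281100/137893) = 7027500/137893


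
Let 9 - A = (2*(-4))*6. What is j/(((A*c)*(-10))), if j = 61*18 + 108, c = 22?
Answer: -201/2090 ≈ -0.096172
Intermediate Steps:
A = 57 (A = 9 - 2*(-4)*6 = 9 - (-8)*6 = 9 - 1*(-48) = 9 + 48 = 57)
j = 1206 (j = 1098 + 108 = 1206)
j/(((A*c)*(-10))) = 1206/(((57*22)*(-10))) = 1206/((1254*(-10))) = 1206/(-12540) = 1206*(-1/12540) = -201/2090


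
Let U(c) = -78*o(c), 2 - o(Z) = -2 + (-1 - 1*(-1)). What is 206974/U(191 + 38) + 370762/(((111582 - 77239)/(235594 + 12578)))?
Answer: 14350434487943/5357508 ≈ 2.6786e+6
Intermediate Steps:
o(Z) = 4 (o(Z) = 2 - (-2 + (-1 - 1*(-1))) = 2 - (-2 + (-1 + 1)) = 2 - (-2 + 0) = 2 - 1*(-2) = 2 + 2 = 4)
U(c) = -312 (U(c) = -78*4 = -312)
206974/U(191 + 38) + 370762/(((111582 - 77239)/(235594 + 12578))) = 206974/(-312) + 370762/(((111582 - 77239)/(235594 + 12578))) = 206974*(-1/312) + 370762/((34343/248172)) = -103487/156 + 370762/((34343*(1/248172))) = -103487/156 + 370762/(34343/248172) = -103487/156 + 370762*(248172/34343) = -103487/156 + 92012747064/34343 = 14350434487943/5357508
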